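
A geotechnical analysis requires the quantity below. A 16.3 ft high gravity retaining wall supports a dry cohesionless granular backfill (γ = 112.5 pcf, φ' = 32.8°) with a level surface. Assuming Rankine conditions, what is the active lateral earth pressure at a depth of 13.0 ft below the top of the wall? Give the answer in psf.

435 psf

K_a = (1 − sin φ)/(1 + sin φ) = 0.2973.
σ_h = K_a γ z = 0.2973 × 112.5 × 13.0 = 434.7 psf.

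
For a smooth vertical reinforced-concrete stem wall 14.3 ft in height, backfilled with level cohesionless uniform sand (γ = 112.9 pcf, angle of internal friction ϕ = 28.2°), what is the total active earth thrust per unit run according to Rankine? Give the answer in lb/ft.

K_a = tan²(45° − φ/2) = 0.3582.
P_a = ½ K_a γ H² = 0.5 × 0.3582 × 112.9 × 14.3² = 4135 lb/ft.

4130 lb/ft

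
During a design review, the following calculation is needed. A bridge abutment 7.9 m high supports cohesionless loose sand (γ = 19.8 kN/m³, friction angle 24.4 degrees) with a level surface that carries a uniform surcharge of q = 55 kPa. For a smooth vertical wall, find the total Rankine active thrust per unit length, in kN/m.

437 kN/m

K_a = tan²(45° − φ/2) = 0.4153.
Soil triangle: ½ K_a γ H² = 0.5×0.4153×19.8×7.9² = 256.6 kN/m.
Surcharge rectangle: K_a q H = 0.4153×55×7.9 = 180.5 kN/m.
Total = 256.6 + 180.5 = 437.1 kN/m.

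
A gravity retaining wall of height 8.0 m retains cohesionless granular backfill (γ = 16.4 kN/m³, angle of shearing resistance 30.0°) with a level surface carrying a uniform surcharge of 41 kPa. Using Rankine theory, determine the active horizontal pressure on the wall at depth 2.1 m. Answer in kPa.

25.1 kPa

K_a = (1 − sin φ)/(1 + sin φ) = 0.3333.
σ_v = γz + q = 16.4 × 2.1 + 41 = 75.44 kPa.
σ_h = K_a σ_v = 0.3333 × 75.44 = 25.15 kPa.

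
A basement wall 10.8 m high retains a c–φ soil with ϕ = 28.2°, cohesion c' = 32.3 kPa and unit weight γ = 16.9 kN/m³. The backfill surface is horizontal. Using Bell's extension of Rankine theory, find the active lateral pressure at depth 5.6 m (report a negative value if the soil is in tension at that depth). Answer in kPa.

K_a = (1 − sin φ)/(1 + sin φ) = 0.3582.
σ_a = K_a γ z − 2c√K_a = 0.3582×16.9×5.6 − 2×32.3×0.5985 = -4.763 kPa.

-4.76 kPa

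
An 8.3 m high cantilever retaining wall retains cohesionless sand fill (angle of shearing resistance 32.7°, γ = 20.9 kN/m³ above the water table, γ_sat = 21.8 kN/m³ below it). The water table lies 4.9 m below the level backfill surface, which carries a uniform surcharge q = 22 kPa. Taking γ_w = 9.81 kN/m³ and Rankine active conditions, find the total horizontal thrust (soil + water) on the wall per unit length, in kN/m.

311 kN/m

K_a = tan²(45° − φ/2) = 0.2985.
γ' = 21.8 − 9.81 = 11.99 kN/m³. h₂ = H − d_w = 3.4 m.
σ'_h: at surface K_a·q = 6.567; at WT K_a(q+γd_w) = 37.14; at base K_a(q+γd_w+γ'h₂) = 49.30 kPa.
P₁ = ½(6.567+37.14)×4.9 = 107.1; P₂ = ½(37.14+49.30)×3.4 = 146.9; P_w = ½γ_w h₂² = 56.70.
Total = 107.1+146.9+56.70 = 310.7 kN/m.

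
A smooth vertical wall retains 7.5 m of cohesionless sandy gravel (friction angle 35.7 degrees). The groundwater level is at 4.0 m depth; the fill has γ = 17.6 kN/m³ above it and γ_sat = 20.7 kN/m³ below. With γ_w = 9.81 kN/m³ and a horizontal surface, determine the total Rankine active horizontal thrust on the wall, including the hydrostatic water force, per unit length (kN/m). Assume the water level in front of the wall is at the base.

K_a = tan²(45° − φ/2) = 0.2630.
γ' = 20.7 − 9.81 = 10.89 kN/m³. Depth below WT = 3.5 m.
σ'_h at WT = K_a γ d_w = 18.51 kPa; at base = 18.51 + K_a γ' × 3.5 = 28.54 kPa.
P₁ (0–4.0 m) = ½×18.51×4.0 = 37.03. P₂ (4.0–7.5 m) = ½(18.51+28.54)×3.5 = 82.34.
P_w = ½ γ_w h₂² = 0.5×9.81×3.5² = 60.09. Total = 37.03+82.34+60.09 = 179.5 kN/m.

179 kN/m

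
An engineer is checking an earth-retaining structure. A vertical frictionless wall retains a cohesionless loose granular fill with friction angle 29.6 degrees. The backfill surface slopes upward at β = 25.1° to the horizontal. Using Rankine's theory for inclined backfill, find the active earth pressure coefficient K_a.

K_a = cos β · (cos β − √(cos²β − cos²φ)) / (cos β + √(cos²β − cos²φ)).
cos β = 0.9056, cos φ = 0.8695, √(cos²β − cos²φ) = 0.2530.
K_a = 0.9056 × (0.9056 − 0.2530)/(0.9056 + 0.2530) = 0.5100.

0.510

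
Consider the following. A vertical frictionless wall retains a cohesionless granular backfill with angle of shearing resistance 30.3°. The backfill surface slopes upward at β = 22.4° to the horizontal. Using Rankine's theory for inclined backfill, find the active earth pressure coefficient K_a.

K_a = cos β · (cos β − √(cos²β − cos²φ)) / (cos β + √(cos²β − cos²φ)).
cos β = 0.9245, cos φ = 0.8634, √(cos²β − cos²φ) = 0.3307.
K_a = 0.9245 × (0.9245 − 0.3307)/(0.9245 + 0.3307) = 0.4374.

0.437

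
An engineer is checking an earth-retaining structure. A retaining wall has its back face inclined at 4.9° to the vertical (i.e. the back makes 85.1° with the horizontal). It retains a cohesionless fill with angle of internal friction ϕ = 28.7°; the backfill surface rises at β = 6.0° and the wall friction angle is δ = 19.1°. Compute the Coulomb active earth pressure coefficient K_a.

0.380

K_a = sin²(α+φ) / [sin²α · sin(α−δ) · (1 + √{sin(φ+δ)sin(φ−β) / (sin(α−δ)sin(α+β))})²].
With α = 85.1°, φ = 28.7°, δ = 19.1°, β = 6.0°: K_a = 0.3796.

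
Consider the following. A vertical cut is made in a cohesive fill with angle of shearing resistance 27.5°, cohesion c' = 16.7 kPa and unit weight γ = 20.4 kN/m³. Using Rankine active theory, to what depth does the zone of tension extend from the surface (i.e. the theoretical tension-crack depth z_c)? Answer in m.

K_a = tan²(45° − 27.5°/2) = 0.3682; √K_a = 0.6068.
The active pressure is zero where K_a γ z = 2c√K_a, so z_c = 2c/(γ√K_a) = 2×16.7/(20.4×0.6068) = 2.698 m.

2.70 m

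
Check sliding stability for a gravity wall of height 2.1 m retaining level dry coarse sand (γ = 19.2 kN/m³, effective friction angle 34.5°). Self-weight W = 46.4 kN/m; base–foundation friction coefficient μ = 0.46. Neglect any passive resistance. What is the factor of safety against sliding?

K_a = tan²(45° − 34.5°/2) = 0.2768.
P_a = ½K_aγH² = 0.5×0.2768×19.2×2.1² = 11.72 kN/m, acting at H/3 = 0.7000 m above the base.
FS_sliding = μW / P_a = 0.46×46.4 / 11.72 = 1.821.

1.82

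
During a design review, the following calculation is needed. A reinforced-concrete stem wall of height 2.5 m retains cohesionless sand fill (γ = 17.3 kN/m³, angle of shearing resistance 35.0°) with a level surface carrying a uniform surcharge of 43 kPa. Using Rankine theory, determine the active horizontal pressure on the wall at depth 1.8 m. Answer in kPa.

K_a = (1 − sin φ)/(1 + sin φ) = 0.2710.
σ_v = γz + q = 17.3 × 1.8 + 43 = 74.14 kPa.
σ_h = K_a σ_v = 0.2710 × 74.14 = 20.09 kPa.

20.1 kPa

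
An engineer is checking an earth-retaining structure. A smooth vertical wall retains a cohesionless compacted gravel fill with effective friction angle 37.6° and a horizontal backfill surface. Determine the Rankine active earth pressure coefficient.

0.242

K_a = tan²(45° − φ/2) = tan²(26.20°) = 0.2421.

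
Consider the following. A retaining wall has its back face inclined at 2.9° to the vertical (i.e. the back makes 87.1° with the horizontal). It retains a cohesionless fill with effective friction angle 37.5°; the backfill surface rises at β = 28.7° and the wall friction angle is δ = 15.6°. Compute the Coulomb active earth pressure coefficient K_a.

K_a = sin²(α+φ) / [sin²α · sin(α−δ) · (1 + √{sin(φ+δ)sin(φ−β) / (sin(α−δ)sin(α+β))})²].
With α = 87.1°, φ = 37.5°, δ = 15.6°, β = 28.7°: K_a = 0.3769.

0.377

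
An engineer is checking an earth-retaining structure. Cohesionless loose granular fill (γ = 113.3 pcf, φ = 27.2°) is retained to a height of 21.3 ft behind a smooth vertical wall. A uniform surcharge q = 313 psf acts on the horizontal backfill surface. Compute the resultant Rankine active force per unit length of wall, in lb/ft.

K_a = tan²(45° − φ/2) = 0.3726.
Soil triangle: ½ K_a γ H² = 0.5×0.3726×113.3×21.3² = 9576 lb/ft.
Surcharge rectangle: K_a q H = 0.3726×313×21.3 = 2484 lb/ft.
Total = 9576 + 2484 = 12060 lb/ft.

12100 lb/ft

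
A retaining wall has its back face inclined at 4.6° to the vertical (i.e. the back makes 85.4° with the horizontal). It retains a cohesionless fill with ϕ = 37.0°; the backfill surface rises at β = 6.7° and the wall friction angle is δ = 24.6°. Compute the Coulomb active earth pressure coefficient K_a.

K_a = sin²(α+φ) / [sin²α · sin(α−δ) · (1 + √{sin(φ+δ)sin(φ−β) / (sin(α−δ)sin(α+β))})²].
With α = 85.4°, φ = 37.0°, δ = 24.6°, β = 6.7°: K_a = 0.2800.

0.280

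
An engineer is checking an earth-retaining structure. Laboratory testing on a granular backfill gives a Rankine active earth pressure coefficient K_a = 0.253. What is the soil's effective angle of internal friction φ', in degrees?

36.6°

K_a = tan²(45° − φ/2) ⇒ 45° − φ/2 = arctan(√0.253) = 26.70°.
φ = 2(45° − 26.70°) = 36.60°.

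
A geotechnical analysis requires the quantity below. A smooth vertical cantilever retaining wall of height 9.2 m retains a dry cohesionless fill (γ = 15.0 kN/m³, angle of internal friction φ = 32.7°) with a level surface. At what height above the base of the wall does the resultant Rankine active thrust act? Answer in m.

3.07 m

K_a = 0.2985.
The pressure distribution is triangular, so the resultant acts at H/3 above the base = 9.2/3 = 3.067 m.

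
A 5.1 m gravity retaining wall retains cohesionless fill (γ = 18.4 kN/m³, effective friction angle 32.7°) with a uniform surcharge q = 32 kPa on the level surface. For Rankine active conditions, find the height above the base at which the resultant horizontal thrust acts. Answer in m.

K_a = 0.2985.
Triangular part P₁ = ½K_aγH² = 71.43 at H/3 = 1.700 m; rectangular part P₂ = K_a q H = 48.71 at H/2 = 2.550 m.
ȳ = (P₁·1.700 + P₂·2.550)/(P₁+P₂) = 2.045 m.

2.04 m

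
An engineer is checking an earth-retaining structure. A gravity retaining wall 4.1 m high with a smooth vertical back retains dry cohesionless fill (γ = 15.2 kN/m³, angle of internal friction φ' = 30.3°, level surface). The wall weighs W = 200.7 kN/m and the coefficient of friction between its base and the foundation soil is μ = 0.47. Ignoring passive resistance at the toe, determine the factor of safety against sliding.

K_a = tan²(45° − 30.3°/2) = 0.3293.
P_a = ½K_aγH² = 0.5×0.3293×15.2×4.1² = 42.07 kN/m, acting at H/3 = 1.367 m above the base.
FS_sliding = μW / P_a = 0.47×200.7 / 42.07 = 2.242.

2.24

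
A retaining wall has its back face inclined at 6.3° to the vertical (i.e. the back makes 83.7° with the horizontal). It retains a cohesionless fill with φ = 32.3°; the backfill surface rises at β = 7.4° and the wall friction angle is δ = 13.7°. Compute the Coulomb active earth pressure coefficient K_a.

0.354

K_a = sin²(α+φ) / [sin²α · sin(α−δ) · (1 + √{sin(φ+δ)sin(φ−β) / (sin(α−δ)sin(α+β))})²].
With α = 83.7°, φ = 32.3°, δ = 13.7°, β = 7.4°: K_a = 0.3540.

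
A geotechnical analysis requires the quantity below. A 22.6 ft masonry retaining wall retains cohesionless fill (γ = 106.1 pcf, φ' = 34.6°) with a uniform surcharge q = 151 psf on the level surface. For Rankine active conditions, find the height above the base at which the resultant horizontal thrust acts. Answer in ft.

K_a = 0.2756.
Triangular part P₁ = ½K_aγH² = 7469 at H/3 = 7.533 ft; rectangular part P₂ = K_a q H = 940.6 at H/2 = 11.30 ft.
ȳ = (P₁·7.533 + P₂·11.30)/(P₁+P₂) = 7.955 ft.

7.95 ft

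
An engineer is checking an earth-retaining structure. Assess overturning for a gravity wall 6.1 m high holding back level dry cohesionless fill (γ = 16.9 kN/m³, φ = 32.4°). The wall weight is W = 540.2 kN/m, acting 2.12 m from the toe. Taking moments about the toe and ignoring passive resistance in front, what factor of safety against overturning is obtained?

K_a = tan²(45° − 32.4°/2) = 0.3022.
P_a = ½K_aγH² = 0.5×0.3022×16.9×6.1² = 95.03 kN/m, acting at H/3 = 2.033 m above the base.
Overturning moment M_o = P_a × H/3 = 95.03 × 2.033 = 193.2.
Resisting moment M_r = W × 2.12 = 540.2 × 2.12 = 1145.
FS_overturning = M_r/M_o = 1145/193.2 = 5.927.

5.93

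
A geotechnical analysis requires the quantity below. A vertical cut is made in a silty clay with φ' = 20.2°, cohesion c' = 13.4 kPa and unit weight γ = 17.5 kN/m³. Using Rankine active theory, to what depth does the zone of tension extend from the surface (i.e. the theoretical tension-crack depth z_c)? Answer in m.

K_a = tan²(45° − 20.2°/2) = 0.4867; √K_a = 0.6976.
The active pressure is zero where K_a γ z = 2c√K_a, so z_c = 2c/(γ√K_a) = 2×13.4/(17.5×0.6976) = 2.195 m.

2.20 m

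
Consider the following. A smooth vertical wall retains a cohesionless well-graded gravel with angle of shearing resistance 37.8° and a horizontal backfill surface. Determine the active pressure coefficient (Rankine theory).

0.240

K_a = (1 − sin φ)/(1 + sin φ) = (1 − sin 37.8°)/(1 + sin 37.8°) = 0.2400.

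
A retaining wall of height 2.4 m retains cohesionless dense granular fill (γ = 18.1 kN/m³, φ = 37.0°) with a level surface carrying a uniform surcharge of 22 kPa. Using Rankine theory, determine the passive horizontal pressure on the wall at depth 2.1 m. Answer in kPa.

K_p = (1 + sin φ)/(1 − sin φ) = 4.023.
σ_v = γz + q = 18.1 × 2.1 + 22 = 60.01 kPa.
σ_h = K_p σ_v = 4.023 × 60.01 = 241.4 kPa.

241 kPa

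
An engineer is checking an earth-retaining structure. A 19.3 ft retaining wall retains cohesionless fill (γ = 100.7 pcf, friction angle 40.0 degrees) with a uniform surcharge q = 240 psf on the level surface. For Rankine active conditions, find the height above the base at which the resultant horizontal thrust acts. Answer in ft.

K_a = 0.2174.
Triangular part P₁ = ½K_aγH² = 4078 at H/3 = 6.433 ft; rectangular part P₂ = K_a q H = 1007 at H/2 = 9.650 ft.
ȳ = (P₁·6.433 + P₂·9.650)/(P₁+P₂) = 7.070 ft.

7.07 ft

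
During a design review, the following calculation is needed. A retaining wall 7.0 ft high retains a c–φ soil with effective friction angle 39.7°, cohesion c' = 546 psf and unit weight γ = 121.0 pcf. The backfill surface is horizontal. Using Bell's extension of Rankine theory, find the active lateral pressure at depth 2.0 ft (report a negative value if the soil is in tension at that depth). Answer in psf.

-459 psf

K_a = (1 − sin φ)/(1 + sin φ) = 0.2204.
σ_a = K_a γ z − 2c√K_a = 0.2204×121.0×2.0 − 2×546×0.4695 = -459.3 psf.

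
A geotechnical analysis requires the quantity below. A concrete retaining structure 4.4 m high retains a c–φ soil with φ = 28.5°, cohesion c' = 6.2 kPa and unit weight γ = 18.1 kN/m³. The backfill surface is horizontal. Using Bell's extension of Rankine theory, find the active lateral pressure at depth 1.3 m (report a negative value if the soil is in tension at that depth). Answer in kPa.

0.951 kPa

K_a = (1 − sin φ)/(1 + sin φ) = 0.3540.
σ_a = K_a γ z − 2c√K_a = 0.3540×18.1×1.3 − 2×6.2×0.5949 = 0.9512 kPa.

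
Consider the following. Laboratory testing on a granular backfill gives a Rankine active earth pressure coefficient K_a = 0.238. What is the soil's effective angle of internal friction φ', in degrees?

38.0°

K_a = tan²(45° − φ/2) ⇒ 45° − φ/2 = arctan(√0.238) = 26.01°.
φ = 2(45° − 26.01°) = 37.99°.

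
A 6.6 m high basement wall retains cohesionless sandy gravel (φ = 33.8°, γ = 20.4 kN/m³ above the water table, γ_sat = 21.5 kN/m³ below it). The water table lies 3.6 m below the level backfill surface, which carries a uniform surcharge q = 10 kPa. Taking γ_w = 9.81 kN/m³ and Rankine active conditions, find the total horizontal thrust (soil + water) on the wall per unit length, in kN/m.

K_a = tan²(45° − φ/2) = 0.2851.
γ' = 21.5 − 9.81 = 11.69 kN/m³. h₂ = H − d_w = 3.0 m.
σ'_h: at surface K_a·q = 2.851; at WT K_a(q+γd_w) = 23.79; at base K_a(q+γd_w+γ'h₂) = 33.79 kPa.
P₁ = ½(2.851+23.79)×3.6 = 47.95; P₂ = ½(23.79+33.79)×3.0 = 86.36; P_w = ½γ_w h₂² = 44.14.
Total = 47.95+86.36+44.14 = 178.5 kN/m.

178 kN/m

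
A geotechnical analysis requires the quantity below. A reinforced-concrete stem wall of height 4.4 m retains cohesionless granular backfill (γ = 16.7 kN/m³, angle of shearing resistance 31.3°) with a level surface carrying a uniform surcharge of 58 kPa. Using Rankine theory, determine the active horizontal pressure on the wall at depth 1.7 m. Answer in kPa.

27.3 kPa

K_a = (1 − sin φ)/(1 + sin φ) = 0.3162.
σ_v = γz + q = 16.7 × 1.7 + 58 = 86.39 kPa.
σ_h = K_a σ_v = 0.3162 × 86.39 = 27.32 kPa.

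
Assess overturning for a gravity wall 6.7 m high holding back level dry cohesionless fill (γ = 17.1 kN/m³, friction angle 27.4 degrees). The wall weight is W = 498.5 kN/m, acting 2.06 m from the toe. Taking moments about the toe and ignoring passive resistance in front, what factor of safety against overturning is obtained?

3.24

K_a = tan²(45° − 27.4°/2) = 0.3697.
P_a = ½K_aγH² = 0.5×0.3697×17.1×6.7² = 141.9 kN/m, acting at H/3 = 2.233 m above the base.
Overturning moment M_o = P_a × H/3 = 141.9 × 2.233 = 316.9.
Resisting moment M_r = W × 2.06 = 498.5 × 2.06 = 1027.
FS_overturning = M_r/M_o = 1027/316.9 = 3.241.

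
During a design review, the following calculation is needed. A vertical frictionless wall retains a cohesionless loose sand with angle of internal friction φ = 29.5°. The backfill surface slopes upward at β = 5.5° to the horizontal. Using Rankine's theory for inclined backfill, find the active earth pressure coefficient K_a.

K_a = cos β · (cos β − √(cos²β − cos²φ)) / (cos β + √(cos²β − cos²φ)).
cos β = 0.9954, cos φ = 0.8704, √(cos²β − cos²φ) = 0.4830.
K_a = 0.9954 × (0.9954 − 0.4830)/(0.9954 + 0.4830) = 0.3450.

0.345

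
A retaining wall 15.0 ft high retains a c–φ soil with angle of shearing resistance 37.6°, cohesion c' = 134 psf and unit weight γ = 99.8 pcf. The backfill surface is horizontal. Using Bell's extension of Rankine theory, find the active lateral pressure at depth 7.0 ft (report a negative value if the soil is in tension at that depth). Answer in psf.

K_a = (1 − sin φ)/(1 + sin φ) = 0.2421.
σ_a = K_a γ z − 2c√K_a = 0.2421×99.8×7.0 − 2×134×0.4921 = 37.28 psf.

37.3 psf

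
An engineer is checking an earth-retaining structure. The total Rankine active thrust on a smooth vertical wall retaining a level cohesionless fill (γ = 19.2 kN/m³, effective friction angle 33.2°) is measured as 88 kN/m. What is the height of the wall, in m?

5.60 m

K_a = 0.2924. P_a = ½ K_a γ H² ⇒ H = √(2P_a/(K_a γ)).
H = √(2×88/(0.2924×19.2)) = 5.600 m.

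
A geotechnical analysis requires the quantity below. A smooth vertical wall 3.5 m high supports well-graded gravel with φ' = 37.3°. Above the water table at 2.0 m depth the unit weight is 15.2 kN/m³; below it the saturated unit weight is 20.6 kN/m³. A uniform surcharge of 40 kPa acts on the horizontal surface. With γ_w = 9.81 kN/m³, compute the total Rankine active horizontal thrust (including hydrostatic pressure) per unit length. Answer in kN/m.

K_a = tan²(45° − φ/2) = 0.2453.
γ' = 20.6 − 9.81 = 10.79 kN/m³. h₂ = H − d_w = 1.5 m.
σ'_h: at surface K_a·q = 9.814; at WT K_a(q+γd_w) = 17.27; at base K_a(q+γd_w+γ'h₂) = 21.24 kPa.
P₁ = ½(9.814+17.27)×2.0 = 27.09; P₂ = ½(17.27+21.24)×1.5 = 28.89; P_w = ½γ_w h₂² = 11.04.
Total = 27.09+28.89+11.04 = 67.01 kN/m.

67.0 kN/m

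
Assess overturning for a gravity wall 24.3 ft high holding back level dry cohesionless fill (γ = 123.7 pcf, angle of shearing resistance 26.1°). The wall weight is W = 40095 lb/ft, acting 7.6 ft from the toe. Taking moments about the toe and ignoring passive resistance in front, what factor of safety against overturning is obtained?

2.65

K_a = tan²(45° − 26.1°/2) = 0.3889.
P_a = ½K_aγH² = 0.5×0.3889×123.7×24.3² = 14210 lb/ft, acting at H/3 = 8.100 ft above the base.
Overturning moment M_o = P_a × H/3 = 14210 × 8.100 = 115100.
Resisting moment M_r = W × 7.6 = 40095 × 7.6 = 304700.
FS_overturning = M_r/M_o = 304700/115100 = 2.648.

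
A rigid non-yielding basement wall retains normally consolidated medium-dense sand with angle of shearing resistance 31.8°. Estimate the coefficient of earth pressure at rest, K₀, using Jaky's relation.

K₀ = 1 − sin φ' = 1 − sin 31.8° = 0.4730.

0.473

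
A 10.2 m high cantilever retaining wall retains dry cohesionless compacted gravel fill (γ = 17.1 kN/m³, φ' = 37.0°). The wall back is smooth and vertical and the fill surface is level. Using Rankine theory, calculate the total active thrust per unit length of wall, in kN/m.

K_a = tan²(45° − φ/2) = 0.2486.
P_a = ½ K_a γ H² = 0.5 × 0.2486 × 17.1 × 10.2² = 221.1 kN/m.

221 kN/m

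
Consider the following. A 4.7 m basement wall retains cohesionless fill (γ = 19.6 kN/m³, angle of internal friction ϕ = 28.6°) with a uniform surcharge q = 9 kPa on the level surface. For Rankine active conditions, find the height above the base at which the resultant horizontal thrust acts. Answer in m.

1.69 m

K_a = 0.3525.
Triangular part P₁ = ½K_aγH² = 76.32 at H/3 = 1.567 m; rectangular part P₂ = K_a q H = 14.91 at H/2 = 2.350 m.
ȳ = (P₁·1.567 + P₂·2.350)/(P₁+P₂) = 1.695 m.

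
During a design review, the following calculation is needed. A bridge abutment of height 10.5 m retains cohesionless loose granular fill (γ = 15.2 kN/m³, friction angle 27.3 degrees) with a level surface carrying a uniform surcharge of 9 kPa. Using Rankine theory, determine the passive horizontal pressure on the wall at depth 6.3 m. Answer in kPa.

K_p = (1 + sin φ)/(1 − sin φ) = 2.694.
σ_v = γz + q = 15.2 × 6.3 + 9 = 104.8 kPa.
σ_h = K_p σ_v = 2.694 × 104.8 = 282.3 kPa.

282 kPa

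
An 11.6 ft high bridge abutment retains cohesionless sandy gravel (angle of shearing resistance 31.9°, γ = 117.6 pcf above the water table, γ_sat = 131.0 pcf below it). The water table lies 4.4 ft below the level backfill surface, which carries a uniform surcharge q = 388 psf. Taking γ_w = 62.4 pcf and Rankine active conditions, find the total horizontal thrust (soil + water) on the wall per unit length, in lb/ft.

K_a = tan²(45° − φ/2) = 0.3085.
γ' = 131.0 − 62.4 = 68.60 pcf. h₂ = H − d_w = 7.2 ft.
σ'_h: at surface K_a·q = 119.7; at WT K_a(q+γd_w) = 279.4; at base K_a(q+γd_w+γ'h₂) = 431.7 psf.
P₁ = ½(119.7+279.4)×4.4 = 877.9; P₂ = ½(279.4+431.7)×7.2 = 2560; P_w = ½γ_w h₂² = 1617.
Total = 877.9+2560+1617 = 5055 lb/ft.

5060 lb/ft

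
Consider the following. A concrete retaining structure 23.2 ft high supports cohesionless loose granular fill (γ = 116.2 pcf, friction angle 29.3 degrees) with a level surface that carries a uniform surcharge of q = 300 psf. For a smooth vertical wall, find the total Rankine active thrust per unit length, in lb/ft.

13100 lb/ft

K_a = tan²(45° − φ/2) = 0.3428.
Soil triangle: ½ K_a γ H² = 0.5×0.3428×116.2×23.2² = 10720 lb/ft.
Surcharge rectangle: K_a q H = 0.3428×300×23.2 = 2386 lb/ft.
Total = 10720 + 2386 = 13110 lb/ft.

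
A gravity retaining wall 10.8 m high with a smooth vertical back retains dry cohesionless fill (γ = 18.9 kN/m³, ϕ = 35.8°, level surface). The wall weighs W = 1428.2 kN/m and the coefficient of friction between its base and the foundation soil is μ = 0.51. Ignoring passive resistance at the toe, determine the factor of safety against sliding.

2.52

K_a = tan²(45° − 35.8°/2) = 0.2619.
P_a = ½K_aγH² = 0.5×0.2619×18.9×10.8² = 288.6 kN/m, acting at H/3 = 3.600 m above the base.
FS_sliding = μW / P_a = 0.51×1428.2 / 288.6 = 2.524.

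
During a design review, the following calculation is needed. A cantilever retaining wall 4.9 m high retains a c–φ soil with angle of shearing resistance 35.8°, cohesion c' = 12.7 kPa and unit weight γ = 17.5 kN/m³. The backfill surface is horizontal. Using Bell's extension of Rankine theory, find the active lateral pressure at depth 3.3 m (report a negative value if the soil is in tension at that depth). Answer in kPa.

2.12 kPa

K_a = (1 − sin φ)/(1 + sin φ) = 0.2619.
σ_a = K_a γ z − 2c√K_a = 0.2619×17.5×3.3 − 2×12.7×0.5117 = 2.125 kPa.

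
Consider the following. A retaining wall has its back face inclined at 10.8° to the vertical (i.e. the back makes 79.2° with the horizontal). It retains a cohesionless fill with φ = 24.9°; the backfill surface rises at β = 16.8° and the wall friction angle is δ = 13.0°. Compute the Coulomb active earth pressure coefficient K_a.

K_a = sin²(α+φ) / [sin²α · sin(α−δ) · (1 + √{sin(φ+δ)sin(φ−β) / (sin(α−δ)sin(α+β))})²].
With α = 79.2°, φ = 24.9°, δ = 13.0°, β = 16.8°: K_a = 0.6224.

0.622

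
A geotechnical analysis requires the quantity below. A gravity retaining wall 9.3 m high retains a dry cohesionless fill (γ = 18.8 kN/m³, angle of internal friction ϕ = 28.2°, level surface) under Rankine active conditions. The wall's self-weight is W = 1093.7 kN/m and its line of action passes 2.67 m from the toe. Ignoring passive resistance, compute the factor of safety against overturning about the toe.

K_a = tan²(45° − 28.2°/2) = 0.3582.
P_a = ½K_aγH² = 0.5×0.3582×18.8×9.3² = 291.2 kN/m, acting at H/3 = 3.100 m above the base.
Overturning moment M_o = P_a × H/3 = 291.2 × 3.100 = 902.7.
Resisting moment M_r = W × 2.67 = 1093.7 × 2.67 = 2920.
FS_overturning = M_r/M_o = 2920/902.7 = 3.235.

3.23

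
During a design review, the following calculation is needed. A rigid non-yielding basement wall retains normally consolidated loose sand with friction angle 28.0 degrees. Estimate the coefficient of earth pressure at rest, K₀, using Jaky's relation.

K₀ = 1 − sin φ' = 1 − sin 28.0° = 0.5305.

0.531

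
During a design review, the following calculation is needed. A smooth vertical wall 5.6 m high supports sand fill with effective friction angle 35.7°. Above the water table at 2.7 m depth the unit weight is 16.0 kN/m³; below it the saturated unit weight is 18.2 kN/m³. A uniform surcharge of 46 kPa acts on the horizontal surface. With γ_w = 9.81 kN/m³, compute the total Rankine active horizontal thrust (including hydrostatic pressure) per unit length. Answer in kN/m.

167 kN/m

K_a = tan²(45° − φ/2) = 0.2630.
γ' = 18.2 − 9.81 = 8.390 kN/m³. h₂ = H − d_w = 2.9 m.
σ'_h: at surface K_a·q = 12.10; at WT K_a(q+γd_w) = 23.46; at base K_a(q+γd_w+γ'h₂) = 29.86 kPa.
P₁ = ½(12.10+23.46)×2.7 = 48.00; P₂ = ½(23.46+29.86)×2.9 = 77.31; P_w = ½γ_w h₂² = 41.25.
Total = 48.00+77.31+41.25 = 166.6 kN/m.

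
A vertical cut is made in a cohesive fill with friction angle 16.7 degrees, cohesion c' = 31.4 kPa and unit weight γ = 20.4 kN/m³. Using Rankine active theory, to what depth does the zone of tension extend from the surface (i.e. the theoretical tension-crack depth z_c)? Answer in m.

K_a = tan²(45° − 16.7°/2) = 0.5536; √K_a = 0.7440.
The active pressure is zero where K_a γ z = 2c√K_a, so z_c = 2c/(γ√K_a) = 2×31.4/(20.4×0.7440) = 4.138 m.

4.14 m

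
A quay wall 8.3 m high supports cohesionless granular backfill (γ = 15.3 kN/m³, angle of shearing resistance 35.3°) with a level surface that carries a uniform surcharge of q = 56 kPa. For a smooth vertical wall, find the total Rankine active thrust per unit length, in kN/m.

265 kN/m

K_a = tan²(45° − φ/2) = 0.2675.
Soil triangle: ½ K_a γ H² = 0.5×0.2675×15.3×8.3² = 141.0 kN/m.
Surcharge rectangle: K_a q H = 0.2675×56×8.3 = 124.4 kN/m.
Total = 141.0 + 124.4 = 265.3 kN/m.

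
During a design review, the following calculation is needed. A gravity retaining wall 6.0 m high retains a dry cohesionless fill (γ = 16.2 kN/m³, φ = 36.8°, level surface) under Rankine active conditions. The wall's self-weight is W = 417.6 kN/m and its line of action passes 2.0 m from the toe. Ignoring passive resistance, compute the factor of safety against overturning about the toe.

K_a = tan²(45° − 36.8°/2) = 0.2508.
P_a = ½K_aγH² = 0.5×0.2508×16.2×6.0² = 73.12 kN/m, acting at H/3 = 2.000 m above the base.
Overturning moment M_o = P_a × H/3 = 73.12 × 2.000 = 146.2.
Resisting moment M_r = W × 2.0 = 417.6 × 2.0 = 835.2.
FS_overturning = M_r/M_o = 835.2/146.2 = 5.711.

5.71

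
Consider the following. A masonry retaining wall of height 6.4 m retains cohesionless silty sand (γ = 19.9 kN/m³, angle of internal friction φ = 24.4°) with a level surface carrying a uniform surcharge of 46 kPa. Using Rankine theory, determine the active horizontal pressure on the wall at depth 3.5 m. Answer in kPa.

48.0 kPa

K_a = (1 − sin φ)/(1 + sin φ) = 0.4153.
σ_v = γz + q = 19.9 × 3.5 + 46 = 115.6 kPa.
σ_h = K_a σ_v = 0.4153 × 115.6 = 48.03 kPa.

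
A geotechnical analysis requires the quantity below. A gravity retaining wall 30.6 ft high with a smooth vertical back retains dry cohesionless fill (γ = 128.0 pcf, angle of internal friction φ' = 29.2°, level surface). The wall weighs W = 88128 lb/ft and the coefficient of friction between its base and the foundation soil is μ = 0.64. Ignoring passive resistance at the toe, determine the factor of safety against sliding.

2.73

K_a = tan²(45° − 29.2°/2) = 0.3442.
P_a = ½K_aγH² = 0.5×0.3442×128.0×30.6² = 20630 lb/ft, acting at H/3 = 10.20 ft above the base.
FS_sliding = μW / P_a = 0.64×88128 / 20630 = 2.734.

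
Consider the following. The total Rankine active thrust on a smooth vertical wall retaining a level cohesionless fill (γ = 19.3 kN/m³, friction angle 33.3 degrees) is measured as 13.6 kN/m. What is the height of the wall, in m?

K_a = 0.2911. P_a = ½ K_a γ H² ⇒ H = √(2P_a/(K_a γ)).
H = √(2×13.6/(0.2911×19.3)) = 2.200 m.

2.20 m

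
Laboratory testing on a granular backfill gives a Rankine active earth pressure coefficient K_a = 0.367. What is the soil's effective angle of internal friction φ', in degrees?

K_a = tan²(45° − φ/2) ⇒ 45° − φ/2 = arctan(√0.367) = 31.21°.
φ = 2(45° − 31.21°) = 27.58°.

27.6°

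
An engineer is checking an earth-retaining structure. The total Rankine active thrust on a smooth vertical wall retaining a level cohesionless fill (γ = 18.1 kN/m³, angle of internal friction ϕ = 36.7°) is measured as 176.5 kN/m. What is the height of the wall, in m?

K_a = 0.2519. P_a = ½ K_a γ H² ⇒ H = √(2P_a/(K_a γ)).
H = √(2×176.5/(0.2519×18.1)) = 8.800 m.

8.80 m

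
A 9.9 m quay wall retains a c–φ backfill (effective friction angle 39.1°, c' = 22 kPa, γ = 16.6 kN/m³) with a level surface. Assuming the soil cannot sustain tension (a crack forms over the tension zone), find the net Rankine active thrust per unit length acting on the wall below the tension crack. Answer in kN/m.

K_a = 0.2265; √K_a = 0.4759.
Tension-crack depth z_c = 2c/(γ√K_a) = 2×22/(16.6×0.4759) = 5.570 m.
σ_a at base = K_a γ H − 2c√K_a = 0.2265×16.6×9.9 − 2×22×0.4759 = 16.28 kPa.
P_a = ½ × 16.28 × (H − z_c) = 0.5×16.28×4.330 = 35.25 kN/m.

35.3 kN/m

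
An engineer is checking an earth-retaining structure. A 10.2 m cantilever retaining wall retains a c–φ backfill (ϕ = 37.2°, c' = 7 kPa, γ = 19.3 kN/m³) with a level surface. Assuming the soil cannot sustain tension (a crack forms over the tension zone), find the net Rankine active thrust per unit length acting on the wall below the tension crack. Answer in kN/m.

K_a = 0.2464; √K_a = 0.4964.
Tension-crack depth z_c = 2c/(γ√K_a) = 2×7/(19.3×0.4964) = 1.461 m.
σ_a at base = K_a γ H − 2c√K_a = 0.2464×19.3×10.2 − 2×7×0.4964 = 41.56 kPa.
P_a = ½ × 41.56 × (H − z_c) = 0.5×41.56×8.739 = 181.6 kN/m.

182 kN/m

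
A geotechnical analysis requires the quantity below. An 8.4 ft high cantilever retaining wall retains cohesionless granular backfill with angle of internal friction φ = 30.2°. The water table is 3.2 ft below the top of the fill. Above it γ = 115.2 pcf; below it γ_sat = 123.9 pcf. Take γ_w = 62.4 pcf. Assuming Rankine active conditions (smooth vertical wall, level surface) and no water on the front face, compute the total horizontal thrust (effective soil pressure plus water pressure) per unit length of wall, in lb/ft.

1950 lb/ft

K_a = tan²(45° − φ/2) = 0.3307.
γ' = 123.9 − 62.4 = 61.50 pcf. Depth below WT = 5.2 ft.
σ'_h at WT = K_a γ d_w = 121.9 psf; at base = 121.9 + K_a γ' × 5.2 = 227.6 psf.
P₁ (0–3.2 ft) = ½×121.9×3.2 = 195.0. P₂ (3.2–8.4 ft) = ½(121.9+227.6)×5.2 = 908.8.
P_w = ½ γ_w h₂² = 0.5×62.4×5.2² = 843.6. Total = 195.0+908.8+843.6 = 1947 lb/ft.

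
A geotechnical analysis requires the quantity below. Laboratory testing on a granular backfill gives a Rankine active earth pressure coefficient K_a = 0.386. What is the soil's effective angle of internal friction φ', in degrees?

K_a = tan²(45° − φ/2) ⇒ 45° − φ/2 = arctan(√0.386) = 31.85°.
φ = 2(45° − 31.85°) = 26.30°.

26.3°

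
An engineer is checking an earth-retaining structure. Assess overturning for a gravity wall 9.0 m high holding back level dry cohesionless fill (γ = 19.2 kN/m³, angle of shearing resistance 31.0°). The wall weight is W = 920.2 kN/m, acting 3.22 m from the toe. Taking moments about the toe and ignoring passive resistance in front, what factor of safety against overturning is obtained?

3.97

K_a = tan²(45° − 31.0°/2) = 0.3201.
P_a = ½K_aγH² = 0.5×0.3201×19.2×9.0² = 248.9 kN/m, acting at H/3 = 3.000 m above the base.
Overturning moment M_o = P_a × H/3 = 248.9 × 3.000 = 746.7.
Resisting moment M_r = W × 3.22 = 920.2 × 3.22 = 2963.
FS_overturning = M_r/M_o = 2963/746.7 = 3.968.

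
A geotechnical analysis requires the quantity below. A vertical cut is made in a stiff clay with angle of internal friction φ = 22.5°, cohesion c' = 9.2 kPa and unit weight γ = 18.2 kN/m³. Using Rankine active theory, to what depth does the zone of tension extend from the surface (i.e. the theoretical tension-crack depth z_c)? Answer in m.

1.51 m

K_a = tan²(45° − 22.5°/2) = 0.4465; √K_a = 0.6682.
The active pressure is zero where K_a γ z = 2c√K_a, so z_c = 2c/(γ√K_a) = 2×9.2/(18.2×0.6682) = 1.513 m.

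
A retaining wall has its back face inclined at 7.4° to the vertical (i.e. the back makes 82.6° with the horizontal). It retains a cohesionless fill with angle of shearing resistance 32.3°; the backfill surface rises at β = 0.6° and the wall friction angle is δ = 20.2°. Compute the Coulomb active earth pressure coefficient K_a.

K_a = sin²(α+φ) / [sin²α · sin(α−δ) · (1 + √{sin(φ+δ)sin(φ−β) / (sin(α−δ)sin(α+β))})²].
With α = 82.6°, φ = 32.3°, δ = 20.2°, β = 0.6°: K_a = 0.3312.

0.331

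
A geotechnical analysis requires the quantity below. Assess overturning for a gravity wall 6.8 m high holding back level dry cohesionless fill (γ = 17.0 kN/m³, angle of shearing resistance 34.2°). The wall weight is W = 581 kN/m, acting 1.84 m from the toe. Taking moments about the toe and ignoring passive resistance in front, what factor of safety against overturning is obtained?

K_a = tan²(45° − 34.2°/2) = 0.2803.
P_a = ½K_aγH² = 0.5×0.2803×17.0×6.8² = 110.2 kN/m, acting at H/3 = 2.267 m above the base.
Overturning moment M_o = P_a × H/3 = 110.2 × 2.267 = 249.8.
Resisting moment M_r = W × 1.84 = 581 × 1.84 = 1069.
FS_overturning = M_r/M_o = 1069/249.8 = 4.280.

4.28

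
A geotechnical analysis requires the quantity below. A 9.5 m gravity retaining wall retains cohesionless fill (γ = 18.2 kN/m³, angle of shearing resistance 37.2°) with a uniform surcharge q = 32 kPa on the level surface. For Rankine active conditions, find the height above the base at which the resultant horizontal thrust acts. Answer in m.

3.59 m

K_a = 0.2464.
Triangular part P₁ = ½K_aγH² = 202.4 at H/3 = 3.167 m; rectangular part P₂ = K_a q H = 74.91 at H/2 = 4.750 m.
ȳ = (P₁·3.167 + P₂·4.750)/(P₁+P₂) = 3.594 m.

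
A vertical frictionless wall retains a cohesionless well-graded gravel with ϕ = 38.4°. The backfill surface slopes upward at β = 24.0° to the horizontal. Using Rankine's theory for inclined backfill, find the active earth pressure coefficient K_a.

0.293

K_a = cos β · (cos β − √(cos²β − cos²φ)) / (cos β + √(cos²β − cos²φ)).
cos β = 0.9135, cos φ = 0.7837, √(cos²β − cos²φ) = 0.4695.
K_a = 0.9135 × (0.9135 − 0.4695)/(0.9135 + 0.4695) = 0.2933.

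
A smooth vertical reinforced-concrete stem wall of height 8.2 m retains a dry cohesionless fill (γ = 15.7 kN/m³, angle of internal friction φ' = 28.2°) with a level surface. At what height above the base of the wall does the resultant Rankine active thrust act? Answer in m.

2.73 m

K_a = 0.3582.
The pressure distribution is triangular, so the resultant acts at H/3 above the base = 8.2/3 = 2.733 m.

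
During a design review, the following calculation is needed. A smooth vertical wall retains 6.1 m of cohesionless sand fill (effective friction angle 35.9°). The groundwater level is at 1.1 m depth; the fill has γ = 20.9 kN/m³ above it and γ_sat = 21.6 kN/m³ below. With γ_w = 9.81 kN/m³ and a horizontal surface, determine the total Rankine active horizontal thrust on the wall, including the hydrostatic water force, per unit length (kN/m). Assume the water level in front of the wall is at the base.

K_a = tan²(45° − φ/2) = 0.2607.
γ' = 21.6 − 9.81 = 11.79 kN/m³. Depth below WT = 5.0 m.
σ'_h at WT = K_a γ d_w = 5.994 kPa; at base = 5.994 + K_a γ' × 5.0 = 21.36 kPa.
P₁ (0–1.1 m) = ½×5.994×1.1 = 3.297. P₂ (1.1–6.1 m) = ½(5.994+21.36)×5.0 = 68.40.
P_w = ½ γ_w h₂² = 0.5×9.81×5.0² = 122.6. Total = 3.297+68.40+122.6 = 194.3 kN/m.

194 kN/m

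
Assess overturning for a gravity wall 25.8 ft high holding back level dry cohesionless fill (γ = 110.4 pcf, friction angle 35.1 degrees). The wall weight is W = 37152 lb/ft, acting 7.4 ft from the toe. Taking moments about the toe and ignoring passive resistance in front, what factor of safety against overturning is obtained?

3.22

K_a = tan²(45° − 35.1°/2) = 0.2698.
P_a = ½K_aγH² = 0.5×0.2698×110.4×25.8² = 9915 lb/ft, acting at H/3 = 8.600 ft above the base.
Overturning moment M_o = P_a × H/3 = 9915 × 8.600 = 85270.
Resisting moment M_r = W × 7.4 = 37152 × 7.4 = 274900.
FS_overturning = M_r/M_o = 274900/85270 = 3.224.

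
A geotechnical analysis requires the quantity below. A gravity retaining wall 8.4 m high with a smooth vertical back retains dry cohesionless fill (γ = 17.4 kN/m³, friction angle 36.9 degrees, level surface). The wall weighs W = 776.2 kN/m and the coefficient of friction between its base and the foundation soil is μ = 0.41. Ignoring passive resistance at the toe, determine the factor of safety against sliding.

K_a = tan²(45° − 36.9°/2) = 0.2497.
P_a = ½K_aγH² = 0.5×0.2497×17.4×8.4² = 153.3 kN/m, acting at H/3 = 2.800 m above the base.
FS_sliding = μW / P_a = 0.41×776.2 / 153.3 = 2.076.

2.08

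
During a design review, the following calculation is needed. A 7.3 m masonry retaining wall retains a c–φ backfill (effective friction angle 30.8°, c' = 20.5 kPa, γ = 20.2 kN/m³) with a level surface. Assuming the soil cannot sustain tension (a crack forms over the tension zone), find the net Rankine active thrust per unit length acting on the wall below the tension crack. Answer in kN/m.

45.3 kN/m

K_a = 0.3227; √K_a = 0.5681.
Tension-crack depth z_c = 2c/(γ√K_a) = 2×20.5/(20.2×0.5681) = 3.573 m.
σ_a at base = K_a γ H − 2c√K_a = 0.3227×20.2×7.3 − 2×20.5×0.5681 = 24.30 kPa.
P_a = ½ × 24.30 × (H − z_c) = 0.5×24.30×3.727 = 45.28 kN/m.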